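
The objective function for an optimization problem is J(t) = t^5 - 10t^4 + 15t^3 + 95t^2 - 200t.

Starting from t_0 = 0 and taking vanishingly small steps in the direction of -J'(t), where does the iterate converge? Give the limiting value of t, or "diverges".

J'(t) = 5(t - 5)(t - 4)(t - 1)(t + 2), so J'(0) = -200.
Gradient descent moves in the -J' direction, i.e. t is increasing.
The nearest critical point in that direction is t = 1, where J'' = 180 > 0 (a local minimum). The iterate converges there.

1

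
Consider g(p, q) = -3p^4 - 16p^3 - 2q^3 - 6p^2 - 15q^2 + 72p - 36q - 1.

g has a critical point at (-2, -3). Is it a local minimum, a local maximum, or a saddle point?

local minimum

The mixed partial ∂²g/∂p∂q is 0, so the Hessian at any point is diag(g_pp, g_qq) = diag(-12(3p^2 + 8p + 1), -6(2q + 5)).
At (-2, -3): H = diag(36, 6).
Both eigenvalues are positive, so H is positive definite: a local minimum.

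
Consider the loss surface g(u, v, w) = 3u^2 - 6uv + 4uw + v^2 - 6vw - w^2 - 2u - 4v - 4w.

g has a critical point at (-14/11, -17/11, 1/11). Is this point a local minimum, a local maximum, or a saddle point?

The Hessian is constant: H = [[6, -6, 4], [-6, 2, -6], [4, -6, -2]].
Leading principal minors: Δ₁ = 6, Δ₂ = -24, Δ₃ = 88.
The minors fit neither the all-positive nor the alternating-sign pattern, so H is indefinite: a saddle point.

saddle point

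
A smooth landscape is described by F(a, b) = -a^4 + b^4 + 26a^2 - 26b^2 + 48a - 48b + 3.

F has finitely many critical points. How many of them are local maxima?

2

F separates as a function of a plus a function of b, so ∇F=0 decouples.
∂F/∂a = -4(a - 4)(a + 1)(a + 3) = 0 at a ∈ {-3, -1, 4}; ∂F/∂b = 4(b - 4)(b + 1)(b + 3) = 0 at b ∈ {-3, -1, 4}.
The Hessian is diagonal: diag(F_aa, F_bb). Second derivatives: F_aa(-3)=-56, F_aa(-1)=40, F_aa(4)=-140; F_bb(-3)=56, F_bb(-1)=-40, F_bb(4)=140.
Local maxima occur where both diagonal entries negative: (-3, -1), (4, -1). Count: 2.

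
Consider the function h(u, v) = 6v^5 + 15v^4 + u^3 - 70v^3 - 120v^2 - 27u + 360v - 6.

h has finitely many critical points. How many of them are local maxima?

2

h separates as a function of u plus a function of v, so ∇h=0 decouples.
∂h/∂u = 3(u - 3)(u + 3) = 0 at u ∈ {-3, 3}; ∂h/∂v = 30(v - 2)(v - 1)(v + 2)(v + 3) = 0 at v ∈ {-3, -2, 1, 2}.
The Hessian is diagonal: diag(h_uu, h_vv). Second derivatives: h_uu(-3)=-18, h_uu(3)=18; h_vv(-3)=-600, h_vv(-2)=360, h_vv(1)=-360, h_vv(2)=600.
Local maxima occur where both diagonal entries negative: (-3, -3), (-3, 1). Count: 2.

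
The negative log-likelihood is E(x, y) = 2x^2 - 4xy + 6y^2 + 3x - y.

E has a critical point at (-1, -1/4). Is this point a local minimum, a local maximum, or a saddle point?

local minimum

The Hessian of E is constant: H = [[4, -4], [-4, 12]].
det(H) = 4·12 − (-4)² = 32.
det(H) > 0 and tr(H) = 16 > 0, so H is positive definite and the point is a local minimum.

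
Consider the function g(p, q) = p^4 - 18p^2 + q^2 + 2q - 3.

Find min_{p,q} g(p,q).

-85

g(p,q) separates as A(p) + B(q) − 3, so its minimum is min A + min B − 3.
A'(p) = 4p(p - 3)(p + 3) vanishes at p ∈ {-3, 0, 3}; B'(q) = 2q + 2 vanishes at q ∈ {-1}.
Local minima of A (where A''>0): A(-3)=-81, A(3)=-81. Local minima of B: B(-1)=-1.
So the global minimum of g is A(-3) + B(-1) − 3 = -81 − 1 − 3 = -85, attained at (-3, -1).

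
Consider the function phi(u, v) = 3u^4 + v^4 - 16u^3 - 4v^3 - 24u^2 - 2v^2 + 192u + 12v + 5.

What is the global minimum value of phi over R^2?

phi(u,v) separates as P(u) + Q(v) + 5, so its minimum is min P + min Q + 5.
P'(u) = 12(u - 4)(u - 2)(u + 2) vanishes at u ∈ {-2, 2, 4}; Q'(v) = 4(v - 3)(v - 1)(v + 1) vanishes at v ∈ {-1, 1, 3}.
Local minima of P (where P''>0): P(-2)=-304, P(4)=128. Local minima of Q: Q(-1)=-9, Q(3)=-9.
So the global minimum of phi is P(-2) + Q(-1) + 5 = -304 − 9 + 5 = -308, attained at (-2, -1).

-308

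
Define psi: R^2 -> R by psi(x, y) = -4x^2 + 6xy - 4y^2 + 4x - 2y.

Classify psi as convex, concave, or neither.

concave

psi is quadratic, so its Hessian is the constant matrix H = [[-8, 6], [6, -8]].
det(H) = 28, tr(H) = -16.
det(H) > 0 and tr(H) < 0, so H is negative definite everywhere: concave.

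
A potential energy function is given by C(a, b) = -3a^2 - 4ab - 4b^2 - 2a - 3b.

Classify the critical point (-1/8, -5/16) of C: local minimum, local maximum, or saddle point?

The Hessian of C is constant: H = [[-6, -4], [-4, -8]].
det(H) = (-6)·(-8) − (-4)² = 32.
det(H) > 0 and tr(H) = -14 < 0, so H is negative definite and the point is a local maximum.

local maximum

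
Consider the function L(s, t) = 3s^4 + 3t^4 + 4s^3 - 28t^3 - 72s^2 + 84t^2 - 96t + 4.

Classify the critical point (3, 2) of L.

The mixed partial ∂²L/∂s∂t is 0, so the Hessian at any point is diag(L_ss, L_tt) = diag(12(3s^2 + 2s - 12), 12(3t^2 - 14t + 14)).
At (3, 2): H = diag(252, -24).
The eigenvalues have opposite signs, so H is indefinite: a saddle point.

saddle point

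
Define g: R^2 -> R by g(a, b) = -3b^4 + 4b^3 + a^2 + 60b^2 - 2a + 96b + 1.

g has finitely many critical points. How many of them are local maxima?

g separates as a function of a plus a function of b, so ∇g=0 decouples.
∂g/∂a = 2(a - 1) = 0 at a ∈ {1}; ∂g/∂b = -12(b - 4)(b + 1)(b + 2) = 0 at b ∈ {-2, -1, 4}.
The Hessian is diagonal: diag(g_aa, g_bb). Second derivatives: g_aa(1)=2; g_bb(-2)=-72, g_bb(-1)=60, g_bb(4)=-360.
Local maxima occur where both diagonal entries negative: none. Count: 0.

0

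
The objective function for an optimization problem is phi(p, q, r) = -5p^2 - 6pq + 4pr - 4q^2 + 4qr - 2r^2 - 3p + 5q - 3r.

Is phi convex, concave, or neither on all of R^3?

concave

phi is quadratic, so its Hessian is the constant matrix H = [[-10, -6, 4], [-6, -8, 4], [4, 4, -4]].
Leading principal minors: -10, 44, -80.
Signs alternate −, +, − ⇒ H ≺ 0 ⇒ concave.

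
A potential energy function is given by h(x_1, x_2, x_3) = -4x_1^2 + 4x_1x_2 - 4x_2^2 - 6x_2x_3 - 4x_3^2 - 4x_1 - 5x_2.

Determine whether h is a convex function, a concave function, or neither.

h is quadratic, so its Hessian is the constant matrix H = [[-8, 4, 0], [4, -8, -6], [0, -6, -8]].
Leading principal minors: -8, 48, -96.
Signs alternate −, +, − ⇒ H ≺ 0 ⇒ concave.

concave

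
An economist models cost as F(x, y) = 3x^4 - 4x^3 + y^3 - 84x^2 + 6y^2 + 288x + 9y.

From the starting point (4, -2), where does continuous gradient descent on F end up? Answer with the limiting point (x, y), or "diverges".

F is separable, so gradient descent decouples: x follows -∂F/∂x, y follows -∂F/∂y.
∂F/∂x = 12(x - 3)(x - 2)(x + 4); at x=4 this is 192, so x decreases.
∂F/∂y = 3(y + 1)(y + 3); at y=-2 this is -3, so y increases.
x converges to its nearest critical value 3 (a local min of the x-part); y converges to -1. The iterate converges to (3, -1).

(3, -1)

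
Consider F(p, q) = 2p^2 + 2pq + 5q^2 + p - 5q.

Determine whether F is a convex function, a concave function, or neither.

F is quadratic, so its Hessian is the constant matrix H = [[4, 2], [2, 10]].
det(H) = 36, tr(H) = 14.
det(H) > 0 and tr(H) > 0, so H is positive definite everywhere: convex.

convex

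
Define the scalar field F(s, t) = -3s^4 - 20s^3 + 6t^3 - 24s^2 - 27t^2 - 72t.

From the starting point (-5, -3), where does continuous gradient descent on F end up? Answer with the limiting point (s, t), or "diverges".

F is separable, so gradient descent decouples: s follows -∂F/∂s, t follows -∂F/∂t.
∂F/∂s = -12s(s + 1)(s + 4); at s=-5 this is 240, so s decreases.
∂F/∂t = 18(t - 4)(t + 1); at t=-3 this is 252, so t decreases.
The s-coordinate has no critical point in that direction and runs off to infinity.

diverges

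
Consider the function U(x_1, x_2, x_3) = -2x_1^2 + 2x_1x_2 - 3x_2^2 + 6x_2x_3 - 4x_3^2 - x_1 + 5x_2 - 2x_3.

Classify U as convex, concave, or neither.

U is quadratic, so its Hessian is the constant matrix H = [[-4, 2, 0], [2, -6, 6], [0, 6, -8]].
Leading principal minors: -4, 20, -16.
Signs alternate −, +, − ⇒ H ≺ 0 ⇒ concave.

concave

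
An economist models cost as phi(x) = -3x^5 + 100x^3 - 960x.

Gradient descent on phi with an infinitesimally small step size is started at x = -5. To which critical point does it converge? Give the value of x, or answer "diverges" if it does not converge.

-4

phi'(x) = -15(x - 4)(x - 2)(x + 2)(x + 4), so phi'(-5) = -2835.
Gradient descent moves in the -phi' direction, i.e. x is increasing.
The nearest critical point in that direction is x = -4, where phi'' = 1440 > 0 (a local minimum). The iterate converges there.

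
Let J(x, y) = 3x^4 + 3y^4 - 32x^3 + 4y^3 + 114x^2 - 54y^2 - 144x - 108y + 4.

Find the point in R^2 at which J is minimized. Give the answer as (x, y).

(1, 3)

J(x,y) separates as P(x) + Q(y) + 4, so its minimum is min P + min Q + 4.
P'(x) = 12(x - 4)(x - 3)(x - 1) vanishes at x ∈ {1, 3, 4}; Q'(y) = 12(y - 3)(y + 1)(y + 3) vanishes at y ∈ {-3, -1, 3}.
Local minima of P (where P''>0): P(1)=-59, P(4)=-32. Local minima of Q: Q(-3)=-27, Q(3)=-459.
So the global minimum of J is P(1) + Q(3) + 4 = -59 − 459 + 4 = -514, attained at (1, 3).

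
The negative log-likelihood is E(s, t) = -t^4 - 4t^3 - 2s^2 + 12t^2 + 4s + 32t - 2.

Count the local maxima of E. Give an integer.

E separates as a function of s plus a function of t, so ∇E=0 decouples.
∂E/∂s = -4(s - 1) = 0 at s ∈ {1}; ∂E/∂t = -4(t - 2)(t + 1)(t + 4) = 0 at t ∈ {-4, -1, 2}.
The Hessian is diagonal: diag(E_ss, E_tt). Second derivatives: E_ss(1)=-4; E_tt(-4)=-72, E_tt(-1)=36, E_tt(2)=-72.
Local maxima occur where both diagonal entries negative: (1, -4), (1, 2). Count: 2.

2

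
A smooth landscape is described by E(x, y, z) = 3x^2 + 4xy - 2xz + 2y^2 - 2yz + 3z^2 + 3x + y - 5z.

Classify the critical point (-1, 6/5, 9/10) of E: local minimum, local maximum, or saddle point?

The Hessian is constant: H = [[6, 4, -2], [4, 4, -2], [-2, -2, 6]].
Leading principal minors: Δ₁ = 6, Δ₂ = 8, Δ₃ = 40.
All leading minors are positive, so H is positive definite: a local minimum.

local minimum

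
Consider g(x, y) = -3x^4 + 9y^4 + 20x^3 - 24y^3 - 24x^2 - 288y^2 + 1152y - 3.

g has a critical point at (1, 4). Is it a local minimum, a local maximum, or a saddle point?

local minimum

The mixed partial ∂²g/∂x∂y is 0, so the Hessian at any point is diag(g_xx, g_yy) = diag(12(-3x^2 + 10x - 4), 36(3y^2 - 4y - 16)).
At (1, 4): H = diag(36, 576).
Both eigenvalues are positive, so H is positive definite: a local minimum.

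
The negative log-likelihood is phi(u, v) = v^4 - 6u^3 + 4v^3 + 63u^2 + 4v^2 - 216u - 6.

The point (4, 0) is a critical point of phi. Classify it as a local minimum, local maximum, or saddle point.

saddle point

The mixed partial ∂²phi/∂u∂v is 0, so the Hessian at any point is diag(phi_uu, phi_vv) = diag(18(-2u + 7), 4(3v^2 + 6v + 2)).
At (4, 0): H = diag(-18, 8).
The eigenvalues have opposite signs, so H is indefinite: a saddle point.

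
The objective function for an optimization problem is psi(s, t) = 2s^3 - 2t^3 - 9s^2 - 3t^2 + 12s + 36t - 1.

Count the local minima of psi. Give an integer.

1

psi separates as a function of s plus a function of t, so ∇psi=0 decouples.
∂psi/∂s = 6(s - 2)(s - 1) = 0 at s ∈ {1, 2}; ∂psi/∂t = -6(t - 2)(t + 3) = 0 at t ∈ {-3, 2}.
The Hessian is diagonal: diag(psi_ss, psi_tt). Second derivatives: psi_ss(1)=-6, psi_ss(2)=6; psi_tt(-3)=30, psi_tt(2)=-30.
Local minima occur where both diagonal entries positive: (2, -3). Count: 1.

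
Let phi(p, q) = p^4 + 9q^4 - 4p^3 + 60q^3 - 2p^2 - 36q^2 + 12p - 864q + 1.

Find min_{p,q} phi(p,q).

-1256

phi(p,q) separates as A(p) + B(q) + 1, so its minimum is min A + min B + 1.
A'(p) = 4(p - 3)(p - 1)(p + 1) vanishes at p ∈ {-1, 1, 3}; B'(q) = 36(q - 2)(q + 3)(q + 4) vanishes at q ∈ {-4, -3, 2}.
Local minima of A (where A''>0): A(-1)=-9, A(3)=-9. Local minima of B: B(-4)=1344, B(2)=-1248.
So the global minimum of phi is A(-1) + B(2) + 1 = -9 − 1248 + 1 = -1256, attained at (-1, 2).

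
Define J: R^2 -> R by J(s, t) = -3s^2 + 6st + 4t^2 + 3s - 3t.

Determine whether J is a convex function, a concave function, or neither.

neither

J is quadratic, so its Hessian is the constant matrix H = [[-6, 6], [6, 8]].
det(H) = -84, tr(H) = 2.
det(H) < 0, so H is indefinite: neither convex nor concave.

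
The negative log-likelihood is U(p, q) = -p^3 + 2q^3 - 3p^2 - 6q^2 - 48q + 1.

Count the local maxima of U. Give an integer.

U separates as a function of p plus a function of q, so ∇U=0 decouples.
∂U/∂p = -3p(p + 2) = 0 at p ∈ {-2, 0}; ∂U/∂q = 6(q - 4)(q + 2) = 0 at q ∈ {-2, 4}.
The Hessian is diagonal: diag(U_pp, U_qq). Second derivatives: U_pp(-2)=6, U_pp(0)=-6; U_qq(-2)=-36, U_qq(4)=36.
Local maxima occur where both diagonal entries negative: (0, -2). Count: 1.

1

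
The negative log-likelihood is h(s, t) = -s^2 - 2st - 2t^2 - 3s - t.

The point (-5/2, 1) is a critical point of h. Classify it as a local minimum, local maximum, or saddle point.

The Hessian of h is constant: H = [[-2, -2], [-2, -4]].
det(H) = (-2)·(-4) − (-2)² = 4.
det(H) > 0 and tr(H) = -6 < 0, so H is negative definite and the point is a local maximum.

local maximum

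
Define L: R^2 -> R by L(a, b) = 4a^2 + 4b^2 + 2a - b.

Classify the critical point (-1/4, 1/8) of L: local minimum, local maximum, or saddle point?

The Hessian of L is constant: H = [[8, 0], [0, 8]].
det(H) = 8·8 − 0² = 64.
det(H) > 0 and tr(H) = 16 > 0, so H is positive definite and the point is a local minimum.

local minimum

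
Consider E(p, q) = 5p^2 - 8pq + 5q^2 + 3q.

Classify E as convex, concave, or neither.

E is quadratic, so its Hessian is the constant matrix H = [[10, -8], [-8, 10]].
det(H) = 36, tr(H) = 20.
det(H) > 0 and tr(H) > 0, so H is positive definite everywhere: convex.

convex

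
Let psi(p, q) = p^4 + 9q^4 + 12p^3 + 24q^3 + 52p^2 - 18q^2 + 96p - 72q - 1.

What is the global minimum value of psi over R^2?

-122

psi(p,q) separates as A(p) + B(q) − 1, so its minimum is min A + min B − 1.
A'(p) = 4(p + 2)(p + 3)(p + 4) vanishes at p ∈ {-4, -3, -2}; B'(q) = 36(q - 1)(q + 1)(q + 2) vanishes at q ∈ {-2, -1, 1}.
Local minima of A (where A''>0): A(-4)=-64, A(-2)=-64. Local minima of B: B(-2)=24, B(1)=-57.
So the global minimum of psi is A(-4) + B(1) − 1 = -64 − 57 − 1 = -122, attained at (-4, 1).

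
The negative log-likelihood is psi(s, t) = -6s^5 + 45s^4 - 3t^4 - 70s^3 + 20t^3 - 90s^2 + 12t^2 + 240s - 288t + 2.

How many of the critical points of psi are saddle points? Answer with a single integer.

psi separates as a function of s plus a function of t, so ∇psi=0 decouples.
∂psi/∂s = -30(s - 4)(s - 2)(s - 1)(s + 1) = 0 at s ∈ {-1, 1, 2, 4}; ∂psi/∂t = -12(t - 4)(t - 3)(t + 2) = 0 at t ∈ {-2, 3, 4}.
The Hessian is diagonal: diag(psi_ss, psi_tt). Second derivatives: psi_ss(-1)=900, psi_ss(1)=-180, psi_ss(2)=180, psi_ss(4)=-900; psi_tt(-2)=-360, psi_tt(3)=60, psi_tt(4)=-72.
Saddle points occur where the two diagonal entries have opposite signs: (-1, -2), (-1, 4), (1, 3), (2, -2), (2, 4), (4, 3). Count: 6.

6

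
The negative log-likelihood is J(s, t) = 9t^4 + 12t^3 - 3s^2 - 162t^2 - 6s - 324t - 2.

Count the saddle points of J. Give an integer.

2

J separates as a function of s plus a function of t, so ∇J=0 decouples.
∂J/∂s = -6(s + 1) = 0 at s ∈ {-1}; ∂J/∂t = 36(t - 3)(t + 1)(t + 3) = 0 at t ∈ {-3, -1, 3}.
The Hessian is diagonal: diag(J_ss, J_tt). Second derivatives: J_ss(-1)=-6; J_tt(-3)=432, J_tt(-1)=-288, J_tt(3)=864.
Saddle points occur where the two diagonal entries have opposite signs: (-1, -3), (-1, 3). Count: 2.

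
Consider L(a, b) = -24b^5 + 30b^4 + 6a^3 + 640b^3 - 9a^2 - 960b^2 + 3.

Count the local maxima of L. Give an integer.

L separates as a function of a plus a function of b, so ∇L=0 decouples.
∂L/∂a = 18a(a - 1) = 0 at a ∈ {0, 1}; ∂L/∂b = -120b(b - 4)(b - 1)(b + 4) = 0 at b ∈ {-4, 0, 1, 4}.
The Hessian is diagonal: diag(L_aa, L_bb). Second derivatives: L_aa(0)=-18, L_aa(1)=18; L_bb(-4)=19200, L_bb(0)=-1920, L_bb(1)=1800, L_bb(4)=-11520.
Local maxima occur where both diagonal entries negative: (0, 0), (0, 4). Count: 2.

2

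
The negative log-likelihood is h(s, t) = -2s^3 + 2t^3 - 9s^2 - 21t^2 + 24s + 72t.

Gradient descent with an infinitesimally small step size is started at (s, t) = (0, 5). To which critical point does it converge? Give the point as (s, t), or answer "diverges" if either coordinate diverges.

(-4, 4)

h is separable, so gradient descent decouples: s follows -∂h/∂s, t follows -∂h/∂t.
∂h/∂s = -6(s - 1)(s + 4); at s=0 this is 24, so s decreases.
∂h/∂t = 6(t - 4)(t - 3); at t=5 this is 12, so t decreases.
s converges to its nearest critical value -4 (a local min of the s-part); t converges to 4. The iterate converges to (-4, 4).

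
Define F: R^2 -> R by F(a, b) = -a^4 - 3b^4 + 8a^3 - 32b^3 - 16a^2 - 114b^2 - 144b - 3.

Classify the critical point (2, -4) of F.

saddle point

The mixed partial ∂²F/∂a∂b is 0, so the Hessian at any point is diag(F_aa, F_bb) = diag(4(-3a^2 + 12a - 8), -12(3b^2 + 16b + 19)).
At (2, -4): H = diag(16, -36).
The eigenvalues have opposite signs, so H is indefinite: a saddle point.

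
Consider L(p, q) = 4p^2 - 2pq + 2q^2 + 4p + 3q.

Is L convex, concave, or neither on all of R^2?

convex

L is quadratic, so its Hessian is the constant matrix H = [[8, -2], [-2, 4]].
det(H) = 28, tr(H) = 12.
det(H) > 0 and tr(H) > 0, so H is positive definite everywhere: convex.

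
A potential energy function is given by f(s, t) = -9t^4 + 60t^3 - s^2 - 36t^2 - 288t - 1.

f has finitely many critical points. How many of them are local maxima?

f separates as a function of s plus a function of t, so ∇f=0 decouples.
∂f/∂s = -2s = 0 at s ∈ {0}; ∂f/∂t = -36(t - 4)(t - 2)(t + 1) = 0 at t ∈ {-1, 2, 4}.
The Hessian is diagonal: diag(f_ss, f_tt). Second derivatives: f_ss(0)=-2; f_tt(-1)=-540, f_tt(2)=216, f_tt(4)=-360.
Local maxima occur where both diagonal entries negative: (0, -1), (0, 4). Count: 2.

2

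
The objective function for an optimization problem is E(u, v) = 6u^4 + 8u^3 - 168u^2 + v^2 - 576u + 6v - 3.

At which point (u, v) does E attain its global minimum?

E(u,v) separates as P(u) + Q(v) − 3, so its minimum is min P + min Q − 3.
P'(u) = 24(u - 4)(u + 2)(u + 3) vanishes at u ∈ {-3, -2, 4}; Q'(v) = 2v + 6 vanishes at v ∈ {-3}.
Local minima of P (where P''>0): P(-3)=486, P(4)=-2944. Local minima of Q: Q(-3)=-9.
So the global minimum of E is P(4) + Q(-3) − 3 = -2944 − 9 − 3 = -2956, attained at (4, -3).

(4, -3)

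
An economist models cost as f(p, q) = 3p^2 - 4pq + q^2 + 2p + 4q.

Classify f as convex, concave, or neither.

f is quadratic, so its Hessian is the constant matrix H = [[6, -4], [-4, 2]].
det(H) = -4, tr(H) = 8.
det(H) < 0, so H is indefinite: neither convex nor concave.

neither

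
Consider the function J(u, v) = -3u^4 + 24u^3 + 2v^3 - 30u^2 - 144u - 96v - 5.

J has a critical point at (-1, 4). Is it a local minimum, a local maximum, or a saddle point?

The mixed partial ∂²J/∂u∂v is 0, so the Hessian at any point is diag(J_uu, J_vv) = diag(12(-3u^2 + 12u - 5), 12v).
At (-1, 4): H = diag(-240, 48).
The eigenvalues have opposite signs, so H is indefinite: a saddle point.

saddle point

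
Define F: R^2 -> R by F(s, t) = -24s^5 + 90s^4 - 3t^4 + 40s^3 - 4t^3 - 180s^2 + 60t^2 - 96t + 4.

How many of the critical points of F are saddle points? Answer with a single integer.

F separates as a function of s plus a function of t, so ∇F=0 decouples.
∂F/∂s = -120s(s - 3)(s - 1)(s + 1) = 0 at s ∈ {-1, 0, 1, 3}; ∂F/∂t = -12(t - 2)(t - 1)(t + 4) = 0 at t ∈ {-4, 1, 2}.
The Hessian is diagonal: diag(F_ss, F_tt). Second derivatives: F_ss(-1)=960, F_ss(0)=-360, F_ss(1)=480, F_ss(3)=-2880; F_tt(-4)=-360, F_tt(1)=60, F_tt(2)=-72.
Saddle points occur where the two diagonal entries have opposite signs: (-1, -4), (-1, 2), (0, 1), (1, -4), (1, 2), (3, 1). Count: 6.

6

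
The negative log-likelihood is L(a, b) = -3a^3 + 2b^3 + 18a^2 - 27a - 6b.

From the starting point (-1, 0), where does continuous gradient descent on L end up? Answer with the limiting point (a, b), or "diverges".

L is separable, so gradient descent decouples: a follows -∂L/∂a, b follows -∂L/∂b.
∂L/∂a = -9(a - 3)(a - 1); at a=-1 this is -72, so a increases.
∂L/∂b = 6(b - 1)(b + 1); at b=0 this is -6, so b increases.
a converges to its nearest critical value 1 (a local min of the a-part); b converges to 1. The iterate converges to (1, 1).

(1, 1)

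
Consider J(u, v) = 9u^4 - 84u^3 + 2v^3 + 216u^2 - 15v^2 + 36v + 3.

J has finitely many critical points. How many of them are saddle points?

3

J separates as a function of u plus a function of v, so ∇J=0 decouples.
∂J/∂u = 36u(u - 4)(u - 3) = 0 at u ∈ {0, 3, 4}; ∂J/∂v = 6(v - 3)(v - 2) = 0 at v ∈ {2, 3}.
The Hessian is diagonal: diag(J_uu, J_vv). Second derivatives: J_uu(0)=432, J_uu(3)=-108, J_uu(4)=144; J_vv(2)=-6, J_vv(3)=6.
Saddle points occur where the two diagonal entries have opposite signs: (0, 2), (3, 3), (4, 2). Count: 3.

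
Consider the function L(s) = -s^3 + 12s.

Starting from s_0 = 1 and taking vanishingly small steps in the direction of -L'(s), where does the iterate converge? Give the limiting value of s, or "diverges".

-2

L'(s) = -3(s - 2)(s + 2), so L'(1) = 9.
Gradient descent moves in the -L' direction, i.e. s is decreasing.
The nearest critical point in that direction is s = -2, where L'' = 12 > 0 (a local minimum). The iterate converges there.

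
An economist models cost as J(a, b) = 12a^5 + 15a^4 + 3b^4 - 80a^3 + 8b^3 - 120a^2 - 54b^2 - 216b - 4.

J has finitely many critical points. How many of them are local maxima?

2

J separates as a function of a plus a function of b, so ∇J=0 decouples.
∂J/∂a = 60a(a - 2)(a + 1)(a + 2) = 0 at a ∈ {-2, -1, 0, 2}; ∂J/∂b = 12(b - 3)(b + 2)(b + 3) = 0 at b ∈ {-3, -2, 3}.
The Hessian is diagonal: diag(J_aa, J_bb). Second derivatives: J_aa(-2)=-480, J_aa(-1)=180, J_aa(0)=-240, J_aa(2)=1440; J_bb(-3)=72, J_bb(-2)=-60, J_bb(3)=360.
Local maxima occur where both diagonal entries negative: (-2, -2), (0, -2). Count: 2.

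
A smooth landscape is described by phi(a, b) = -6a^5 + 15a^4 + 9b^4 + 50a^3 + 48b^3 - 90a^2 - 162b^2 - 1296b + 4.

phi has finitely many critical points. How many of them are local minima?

4

phi separates as a function of a plus a function of b, so ∇phi=0 decouples.
∂phi/∂a = -30a(a - 3)(a - 1)(a + 2) = 0 at a ∈ {-2, 0, 1, 3}; ∂phi/∂b = 36(b - 3)(b + 3)(b + 4) = 0 at b ∈ {-4, -3, 3}.
The Hessian is diagonal: diag(phi_aa, phi_bb). Second derivatives: phi_aa(-2)=900, phi_aa(0)=-180, phi_aa(1)=180, phi_aa(3)=-900; phi_bb(-4)=252, phi_bb(-3)=-216, phi_bb(3)=1512.
Local minima occur where both diagonal entries positive: (-2, -4), (-2, 3), (1, -4), (1, 3). Count: 4.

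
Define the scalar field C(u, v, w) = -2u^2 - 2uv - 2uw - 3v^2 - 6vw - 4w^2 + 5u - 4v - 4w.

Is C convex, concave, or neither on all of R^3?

C is quadratic, so its Hessian is the constant matrix H = [[-4, -2, -2], [-2, -6, -6], [-2, -6, -8]].
Leading principal minors: -4, 20, -40.
Signs alternate −, +, − ⇒ H ≺ 0 ⇒ concave.

concave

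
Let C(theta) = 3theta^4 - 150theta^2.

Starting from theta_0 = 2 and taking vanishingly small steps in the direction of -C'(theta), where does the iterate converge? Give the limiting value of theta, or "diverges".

C'(theta) = 12theta(theta - 5)(theta + 5), so C'(2) = -504.
Gradient descent moves in the -C' direction, i.e. theta is increasing.
The nearest critical point in that direction is theta = 5, where C'' = 600 > 0 (a local minimum). The iterate converges there.

5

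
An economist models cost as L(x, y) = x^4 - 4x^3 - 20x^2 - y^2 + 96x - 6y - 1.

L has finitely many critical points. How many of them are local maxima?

L separates as a function of x plus a function of y, so ∇L=0 decouples.
∂L/∂x = 4(x - 4)(x - 2)(x + 3) = 0 at x ∈ {-3, 2, 4}; ∂L/∂y = -2(y + 3) = 0 at y ∈ {-3}.
The Hessian is diagonal: diag(L_xx, L_yy). Second derivatives: L_xx(-3)=140, L_xx(2)=-40, L_xx(4)=56; L_yy(-3)=-2.
Local maxima occur where both diagonal entries negative: (2, -3). Count: 1.

1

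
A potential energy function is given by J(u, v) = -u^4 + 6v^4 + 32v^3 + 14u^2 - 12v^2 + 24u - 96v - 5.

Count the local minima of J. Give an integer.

J separates as a function of u plus a function of v, so ∇J=0 decouples.
∂J/∂u = -4(u - 3)(u + 1)(u + 2) = 0 at u ∈ {-2, -1, 3}; ∂J/∂v = 24(v - 1)(v + 1)(v + 4) = 0 at v ∈ {-4, -1, 1}.
The Hessian is diagonal: diag(J_uu, J_vv). Second derivatives: J_uu(-2)=-20, J_uu(-1)=16, J_uu(3)=-80; J_vv(-4)=360, J_vv(-1)=-144, J_vv(1)=240.
Local minima occur where both diagonal entries positive: (-1, -4), (-1, 1). Count: 2.

2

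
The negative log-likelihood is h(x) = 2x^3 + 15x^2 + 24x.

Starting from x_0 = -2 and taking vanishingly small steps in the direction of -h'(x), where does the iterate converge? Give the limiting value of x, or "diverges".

h'(x) = 6(x + 1)(x + 4), so h'(-2) = -12.
Gradient descent moves in the -h' direction, i.e. x is increasing.
The nearest critical point in that direction is x = -1, where h'' = 18 > 0 (a local minimum). The iterate converges there.

-1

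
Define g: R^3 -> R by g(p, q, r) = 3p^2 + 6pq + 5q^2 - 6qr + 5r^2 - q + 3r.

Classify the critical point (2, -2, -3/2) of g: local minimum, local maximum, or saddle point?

local minimum

The Hessian is constant: H = [[6, 6, 0], [6, 10, -6], [0, -6, 10]].
Leading principal minors: Δ₁ = 6, Δ₂ = 24, Δ₃ = 24.
All leading minors are positive, so H is positive definite: a local minimum.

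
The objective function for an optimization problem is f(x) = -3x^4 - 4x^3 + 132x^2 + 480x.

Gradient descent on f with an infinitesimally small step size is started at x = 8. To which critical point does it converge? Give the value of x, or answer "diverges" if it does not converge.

diverges

f'(x) = -12(x - 5)(x + 2)(x + 4), so f'(8) = -4320.
Gradient descent moves in the -f' direction, i.e. x is increasing.
There is no critical point above x=8, and f' keeps the same sign, so the iterate runs off to +∞.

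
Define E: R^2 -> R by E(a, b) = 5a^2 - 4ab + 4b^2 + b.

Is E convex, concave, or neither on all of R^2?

E is quadratic, so its Hessian is the constant matrix H = [[10, -4], [-4, 8]].
det(H) = 64, tr(H) = 18.
det(H) > 0 and tr(H) > 0, so H is positive definite everywhere: convex.

convex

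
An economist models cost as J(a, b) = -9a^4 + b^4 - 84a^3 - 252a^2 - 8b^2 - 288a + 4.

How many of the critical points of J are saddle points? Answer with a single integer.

5

J separates as a function of a plus a function of b, so ∇J=0 decouples.
∂J/∂a = -36(a + 1)(a + 2)(a + 4) = 0 at a ∈ {-4, -2, -1}; ∂J/∂b = 4b(b - 2)(b + 2) = 0 at b ∈ {-2, 0, 2}.
The Hessian is diagonal: diag(J_aa, J_bb). Second derivatives: J_aa(-4)=-216, J_aa(-2)=72, J_aa(-1)=-108; J_bb(-2)=32, J_bb(0)=-16, J_bb(2)=32.
Saddle points occur where the two diagonal entries have opposite signs: (-4, -2), (-4, 2), (-2, 0), (-1, -2), (-1, 2). Count: 5.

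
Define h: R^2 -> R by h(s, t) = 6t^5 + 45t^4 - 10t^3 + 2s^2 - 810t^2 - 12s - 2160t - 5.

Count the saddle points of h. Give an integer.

2

h separates as a function of s plus a function of t, so ∇h=0 decouples.
∂h/∂s = 4(s - 3) = 0 at s ∈ {3}; ∂h/∂t = 30(t - 3)(t + 2)(t + 3)(t + 4) = 0 at t ∈ {-4, -3, -2, 3}.
The Hessian is diagonal: diag(h_ss, h_tt). Second derivatives: h_ss(3)=4; h_tt(-4)=-420, h_tt(-3)=180, h_tt(-2)=-300, h_tt(3)=6300.
Saddle points occur where the two diagonal entries have opposite signs: (3, -4), (3, -2). Count: 2.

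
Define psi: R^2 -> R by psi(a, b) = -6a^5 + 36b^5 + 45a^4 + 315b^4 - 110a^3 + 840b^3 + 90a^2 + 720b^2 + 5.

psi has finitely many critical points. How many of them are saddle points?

8

psi separates as a function of a plus a function of b, so ∇psi=0 decouples.
∂psi/∂a = -30a(a - 3)(a - 2)(a - 1) = 0 at a ∈ {0, 1, 2, 3}; ∂psi/∂b = 180b(b + 1)(b + 2)(b + 4) = 0 at b ∈ {-4, -2, -1, 0}.
The Hessian is diagonal: diag(psi_aa, psi_bb). Second derivatives: psi_aa(0)=180, psi_aa(1)=-60, psi_aa(2)=60, psi_aa(3)=-180; psi_bb(-4)=-4320, psi_bb(-2)=720, psi_bb(-1)=-540, psi_bb(0)=1440.
Saddle points occur where the two diagonal entries have opposite signs: (0, -4), (0, -1), (1, -2), (1, 0), (2, -4), (2, -1), (3, -2), (3, 0). Count: 8.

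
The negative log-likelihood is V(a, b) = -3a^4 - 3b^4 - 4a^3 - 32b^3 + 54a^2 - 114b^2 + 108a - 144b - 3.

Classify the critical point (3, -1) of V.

local maximum

The mixed partial ∂²V/∂a∂b is 0, so the Hessian at any point is diag(V_aa, V_bb) = diag(12(-3a^2 - 2a + 9), -12(3b^2 + 16b + 19)).
At (3, -1): H = diag(-288, -72).
Both eigenvalues are negative, so H is negative definite: a local maximum.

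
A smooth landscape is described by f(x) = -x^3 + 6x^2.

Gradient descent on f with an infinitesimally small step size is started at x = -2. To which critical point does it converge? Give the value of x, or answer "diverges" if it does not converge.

0

f'(x) = -3x(x - 4), so f'(-2) = -36.
Gradient descent moves in the -f' direction, i.e. x is increasing.
The nearest critical point in that direction is x = 0, where f'' = 12 > 0 (a local minimum). The iterate converges there.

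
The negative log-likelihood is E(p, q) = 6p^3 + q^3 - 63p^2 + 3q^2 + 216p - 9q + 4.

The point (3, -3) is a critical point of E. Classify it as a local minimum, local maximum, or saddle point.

The mixed partial ∂²E/∂p∂q is 0, so the Hessian at any point is diag(E_pp, E_qq) = diag(18(2p - 7), 6(q + 1)).
At (3, -3): H = diag(-18, -12).
Both eigenvalues are negative, so H is negative definite: a local maximum.

local maximum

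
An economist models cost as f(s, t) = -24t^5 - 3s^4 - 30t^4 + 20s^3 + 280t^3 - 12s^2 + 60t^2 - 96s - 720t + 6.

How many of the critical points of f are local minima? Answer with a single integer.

2

f separates as a function of s plus a function of t, so ∇f=0 decouples.
∂f/∂s = -12(s - 4)(s - 2)(s + 1) = 0 at s ∈ {-1, 2, 4}; ∂f/∂t = -120(t - 2)(t - 1)(t + 1)(t + 3) = 0 at t ∈ {-3, -1, 1, 2}.
The Hessian is diagonal: diag(f_ss, f_tt). Second derivatives: f_ss(-1)=-180, f_ss(2)=72, f_ss(4)=-120; f_tt(-3)=4800, f_tt(-1)=-1440, f_tt(1)=960, f_tt(2)=-1800.
Local minima occur where both diagonal entries positive: (2, -3), (2, 1). Count: 2.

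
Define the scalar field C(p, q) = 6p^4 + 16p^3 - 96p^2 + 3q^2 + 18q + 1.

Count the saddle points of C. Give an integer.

C separates as a function of p plus a function of q, so ∇C=0 decouples.
∂C/∂p = 24p(p - 2)(p + 4) = 0 at p ∈ {-4, 0, 2}; ∂C/∂q = 6(q + 3) = 0 at q ∈ {-3}.
The Hessian is diagonal: diag(C_pp, C_qq). Second derivatives: C_pp(-4)=576, C_pp(0)=-192, C_pp(2)=288; C_qq(-3)=6.
Saddle points occur where the two diagonal entries have opposite signs: (0, -3). Count: 1.

1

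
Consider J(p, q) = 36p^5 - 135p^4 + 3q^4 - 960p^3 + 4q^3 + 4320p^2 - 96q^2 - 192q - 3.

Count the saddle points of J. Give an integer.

6

J separates as a function of p plus a function of q, so ∇J=0 decouples.
∂J/∂p = 180p(p - 4)(p - 3)(p + 4) = 0 at p ∈ {-4, 0, 3, 4}; ∂J/∂q = 12(q - 4)(q + 1)(q + 4) = 0 at q ∈ {-4, -1, 4}.
The Hessian is diagonal: diag(J_pp, J_qq). Second derivatives: J_pp(-4)=-40320, J_pp(0)=8640, J_pp(3)=-3780, J_pp(4)=5760; J_qq(-4)=288, J_qq(-1)=-180, J_qq(4)=480.
Saddle points occur where the two diagonal entries have opposite signs: (-4, -4), (-4, 4), (0, -1), (3, -4), (3, 4), (4, -1). Count: 6.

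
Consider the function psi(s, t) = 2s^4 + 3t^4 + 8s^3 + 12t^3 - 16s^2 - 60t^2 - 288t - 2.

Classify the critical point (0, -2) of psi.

The mixed partial ∂²psi/∂s∂t is 0, so the Hessian at any point is diag(psi_ss, psi_tt) = diag(8(3s^2 + 6s - 4), 12(3t^2 + 6t - 10)).
At (0, -2): H = diag(-32, -120).
Both eigenvalues are negative, so H is negative definite: a local maximum.

local maximum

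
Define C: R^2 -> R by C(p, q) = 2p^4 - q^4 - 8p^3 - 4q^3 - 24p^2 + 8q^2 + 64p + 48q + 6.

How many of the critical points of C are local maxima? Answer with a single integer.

C separates as a function of p plus a function of q, so ∇C=0 decouples.
∂C/∂p = 8(p - 4)(p - 1)(p + 2) = 0 at p ∈ {-2, 1, 4}; ∂C/∂q = -4(q - 2)(q + 2)(q + 3) = 0 at q ∈ {-3, -2, 2}.
The Hessian is diagonal: diag(C_pp, C_qq). Second derivatives: C_pp(-2)=144, C_pp(1)=-72, C_pp(4)=144; C_qq(-3)=-20, C_qq(-2)=16, C_qq(2)=-80.
Local maxima occur where both diagonal entries negative: (1, -3), (1, 2). Count: 2.

2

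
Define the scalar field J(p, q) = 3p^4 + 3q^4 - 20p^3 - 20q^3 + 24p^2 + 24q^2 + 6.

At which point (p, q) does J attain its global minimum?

(4, 4)

J(p,q) separates as A(p) + B(q) + 6, so its minimum is min A + min B + 6.
A'(p) = 12p(p - 4)(p - 1) vanishes at p ∈ {0, 1, 4}; B'(q) = 12q(q - 4)(q - 1) vanishes at q ∈ {0, 1, 4}.
Local minima of A (where A''>0): A(0)=0, A(4)=-128. Local minima of B: B(0)=0, B(4)=-128.
So the global minimum of J is A(4) + B(4) + 6 = -128 − 128 + 6 = -250, attained at (4, 4).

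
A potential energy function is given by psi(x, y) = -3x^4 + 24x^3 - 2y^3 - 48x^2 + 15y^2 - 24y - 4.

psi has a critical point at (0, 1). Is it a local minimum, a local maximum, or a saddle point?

The mixed partial ∂²psi/∂x∂y is 0, so the Hessian at any point is diag(psi_xx, psi_yy) = diag(12(-3x^2 + 12x - 8), 6(-2y + 5)).
At (0, 1): H = diag(-96, 18).
The eigenvalues have opposite signs, so H is indefinite: a saddle point.

saddle point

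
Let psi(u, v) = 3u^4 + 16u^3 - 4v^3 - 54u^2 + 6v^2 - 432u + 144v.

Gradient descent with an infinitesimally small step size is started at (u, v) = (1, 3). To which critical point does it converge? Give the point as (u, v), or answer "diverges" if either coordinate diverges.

psi is separable, so gradient descent decouples: u follows -∂psi/∂u, v follows -∂psi/∂v.
∂psi/∂u = 12(u - 3)(u + 3)(u + 4); at u=1 this is -480, so u increases.
∂psi/∂v = -12(v - 4)(v + 3); at v=3 this is 72, so v decreases.
u converges to its nearest critical value 3 (a local min of the u-part); v converges to -3. The iterate converges to (3, -3).

(3, -3)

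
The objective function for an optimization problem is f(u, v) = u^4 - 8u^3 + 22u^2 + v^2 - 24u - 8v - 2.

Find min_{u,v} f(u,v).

-27

f(u,v) separates as P(u) + Q(v) − 2, so its minimum is min P + min Q − 2.
P'(u) = 4(u - 3)(u - 2)(u - 1) vanishes at u ∈ {1, 2, 3}; Q'(v) = 2v - 8 vanishes at v ∈ {4}.
Local minima of P (where P''>0): P(1)=-9, P(3)=-9. Local minima of Q: Q(4)=-16.
So the global minimum of f is P(1) + Q(4) − 2 = -9 − 16 − 2 = -27, attained at (1, 4).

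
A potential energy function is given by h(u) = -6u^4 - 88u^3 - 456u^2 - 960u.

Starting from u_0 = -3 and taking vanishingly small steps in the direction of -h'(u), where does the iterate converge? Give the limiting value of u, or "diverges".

h'(u) = -24(u + 2)(u + 4)(u + 5), so h'(-3) = 48.
Gradient descent moves in the -h' direction, i.e. u is decreasing.
The nearest critical point in that direction is u = -4, where h'' = 48 > 0 (a local minimum). The iterate converges there.

-4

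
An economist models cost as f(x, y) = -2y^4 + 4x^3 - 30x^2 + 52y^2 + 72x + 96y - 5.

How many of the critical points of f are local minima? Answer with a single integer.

f separates as a function of x plus a function of y, so ∇f=0 decouples.
∂f/∂x = 12(x - 3)(x - 2) = 0 at x ∈ {2, 3}; ∂f/∂y = -8(y - 4)(y + 1)(y + 3) = 0 at y ∈ {-3, -1, 4}.
The Hessian is diagonal: diag(f_xx, f_yy). Second derivatives: f_xx(2)=-12, f_xx(3)=12; f_yy(-3)=-112, f_yy(-1)=80, f_yy(4)=-280.
Local minima occur where both diagonal entries positive: (3, -1). Count: 1.

1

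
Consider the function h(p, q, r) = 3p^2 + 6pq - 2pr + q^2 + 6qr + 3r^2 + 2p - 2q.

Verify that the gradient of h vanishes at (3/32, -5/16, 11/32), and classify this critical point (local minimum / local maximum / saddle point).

saddle point

∇h = (6p + 6q - 2r + 2, 6p + 2q + 6r - 2, -2p + 6q + 6r); substituting (3/32, -5/16, 11/32) gives ∇h = (0, 0, 0), so (3/32, -5/16, 11/32) is indeed a critical point.
The Hessian is constant: H = [[6, 6, -2], [6, 2, 6], [-2, 6, 6]].
Leading principal minors: Δ₁ = 6, Δ₂ = -24, Δ₃ = -512.
The minors fit neither the all-positive nor the alternating-sign pattern, so H is indefinite: a saddle point.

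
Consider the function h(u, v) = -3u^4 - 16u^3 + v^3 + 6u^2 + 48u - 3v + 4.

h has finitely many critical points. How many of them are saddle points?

h separates as a function of u plus a function of v, so ∇h=0 decouples.
∂h/∂u = -12(u - 1)(u + 1)(u + 4) = 0 at u ∈ {-4, -1, 1}; ∂h/∂v = 3(v - 1)(v + 1) = 0 at v ∈ {-1, 1}.
The Hessian is diagonal: diag(h_uu, h_vv). Second derivatives: h_uu(-4)=-180, h_uu(-1)=72, h_uu(1)=-120; h_vv(-1)=-6, h_vv(1)=6.
Saddle points occur where the two diagonal entries have opposite signs: (-4, 1), (-1, -1), (1, 1). Count: 3.

3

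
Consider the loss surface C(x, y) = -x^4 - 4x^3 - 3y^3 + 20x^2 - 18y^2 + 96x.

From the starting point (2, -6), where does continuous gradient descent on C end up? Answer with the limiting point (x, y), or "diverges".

(-2, -4)

C is separable, so gradient descent decouples: x follows -∂C/∂x, y follows -∂C/∂y.
∂C/∂x = -4(x - 3)(x + 2)(x + 4); at x=2 this is 96, so x decreases.
∂C/∂y = -9y(y + 4); at y=-6 this is -108, so y increases.
x converges to its nearest critical value -2 (a local min of the x-part); y converges to -4. The iterate converges to (-2, -4).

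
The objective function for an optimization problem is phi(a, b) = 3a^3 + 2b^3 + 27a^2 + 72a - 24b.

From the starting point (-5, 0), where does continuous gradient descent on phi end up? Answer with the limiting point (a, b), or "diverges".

phi is separable, so gradient descent decouples: a follows -∂phi/∂a, b follows -∂phi/∂b.
∂phi/∂a = 9(a + 2)(a + 4); at a=-5 this is 27, so a decreases.
∂phi/∂b = 6(b - 2)(b + 2); at b=0 this is -24, so b increases.
The a-coordinate has no critical point in that direction and runs off to infinity.

diverges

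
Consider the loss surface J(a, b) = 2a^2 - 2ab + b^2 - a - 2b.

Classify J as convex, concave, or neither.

J is quadratic, so its Hessian is the constant matrix H = [[4, -2], [-2, 2]].
det(H) = 4, tr(H) = 6.
det(H) > 0 and tr(H) > 0, so H is positive definite everywhere: convex.

convex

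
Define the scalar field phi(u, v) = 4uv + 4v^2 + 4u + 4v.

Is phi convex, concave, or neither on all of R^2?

phi is quadratic, so its Hessian is the constant matrix H = [[0, 4], [4, 8]].
det(H) = -16, tr(H) = 8.
det(H) < 0, so H is indefinite: neither convex nor concave.

neither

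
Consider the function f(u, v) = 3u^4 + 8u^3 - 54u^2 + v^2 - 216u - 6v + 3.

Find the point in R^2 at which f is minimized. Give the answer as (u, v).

f(u,v) separates as P(u) + Q(v) + 3, so its minimum is min P + min Q + 3.
P'(u) = 12(u - 3)(u + 2)(u + 3) vanishes at u ∈ {-3, -2, 3}; Q'(v) = 2v - 6 vanishes at v ∈ {3}.
Local minima of P (where P''>0): P(-3)=189, P(3)=-675. Local minima of Q: Q(3)=-9.
So the global minimum of f is P(3) + Q(3) + 3 = -675 − 9 + 3 = -681, attained at (3, 3).

(3, 3)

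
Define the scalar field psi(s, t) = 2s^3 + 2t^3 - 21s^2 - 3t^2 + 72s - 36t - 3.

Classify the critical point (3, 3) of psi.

The mixed partial ∂²psi/∂s∂t is 0, so the Hessian at any point is diag(psi_ss, psi_tt) = diag(6(2s - 7), 6(2t - 1)).
At (3, 3): H = diag(-6, 30).
The eigenvalues have opposite signs, so H is indefinite: a saddle point.

saddle point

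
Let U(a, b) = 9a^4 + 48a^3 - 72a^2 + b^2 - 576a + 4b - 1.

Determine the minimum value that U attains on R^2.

U(a,b) separates as P(a) + Q(b) − 1, so its minimum is min P + min Q − 1.
P'(a) = 36(a - 2)(a + 2)(a + 4) vanishes at a ∈ {-4, -2, 2}; Q'(b) = 2b + 4 vanishes at b ∈ {-2}.
Local minima of P (where P''>0): P(-4)=384, P(2)=-912. Local minima of Q: Q(-2)=-4.
So the global minimum of U is P(2) + Q(-2) − 1 = -912 − 4 − 1 = -917, attained at (2, -2).

-917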